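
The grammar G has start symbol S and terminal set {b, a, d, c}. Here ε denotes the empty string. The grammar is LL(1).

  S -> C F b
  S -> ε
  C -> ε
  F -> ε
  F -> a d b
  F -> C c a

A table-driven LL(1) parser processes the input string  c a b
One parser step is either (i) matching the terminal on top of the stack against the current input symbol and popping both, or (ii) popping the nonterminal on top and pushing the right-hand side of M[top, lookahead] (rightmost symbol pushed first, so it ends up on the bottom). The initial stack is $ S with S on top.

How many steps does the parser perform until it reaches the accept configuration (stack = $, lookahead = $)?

step 1: stack=$ S  input=c a b $  — expand S -> C F b
step 2: stack=$ b F C  input=c a b $  — expand C -> ε
step 3: stack=$ b F  input=c a b $  — expand F -> C c a
step 4: stack=$ b a c C  input=c a b $  — expand C -> ε
step 5: stack=$ b a c  input=c a b $  — match c
step 6: stack=$ b a  input=a b $  — match a
step 7: stack=$ b  input=b $  — match b
Accept reached after 7 steps.

7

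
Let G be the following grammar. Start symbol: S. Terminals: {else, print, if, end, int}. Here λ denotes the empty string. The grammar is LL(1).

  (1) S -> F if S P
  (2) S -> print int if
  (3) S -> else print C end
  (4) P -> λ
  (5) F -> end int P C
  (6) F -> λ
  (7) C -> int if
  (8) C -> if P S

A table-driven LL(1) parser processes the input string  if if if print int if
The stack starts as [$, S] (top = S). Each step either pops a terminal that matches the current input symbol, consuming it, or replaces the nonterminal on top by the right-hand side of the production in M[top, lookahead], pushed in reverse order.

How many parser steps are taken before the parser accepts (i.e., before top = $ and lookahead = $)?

      Stack                 Input                    Action
   1  $ S                   if if if print int if $  expand S -> F if S P
   2  $ P S if F            if if if print int if $  expand F -> λ
   3  $ P S if              if if if print int if $  match if
   4  $ P S                 if if print int if $     expand S -> F if S P
   5  $ P P S if F          if if print int if $     expand F -> λ
   6  $ P P S if            if if print int if $     match if
   7  $ P P S               if print int if $        expand S -> F if S P
   8  $ P P P S if F        if print int if $        expand F -> λ
   9  $ P P P S if          if print int if $        match if
  10  $ P P P S             print int if $           expand S -> print int if
  11  $ P P P if int print  print int if $           match print
  12  $ P P P if int        int if $                 match int
  13  $ P P P if            if $                     match if
  14  $ P P P               $                        expand P -> λ
  15  $ P P                 $                        expand P -> λ
  16  $ P                   $                        expand P -> λ
Accept reached after 16 steps.

16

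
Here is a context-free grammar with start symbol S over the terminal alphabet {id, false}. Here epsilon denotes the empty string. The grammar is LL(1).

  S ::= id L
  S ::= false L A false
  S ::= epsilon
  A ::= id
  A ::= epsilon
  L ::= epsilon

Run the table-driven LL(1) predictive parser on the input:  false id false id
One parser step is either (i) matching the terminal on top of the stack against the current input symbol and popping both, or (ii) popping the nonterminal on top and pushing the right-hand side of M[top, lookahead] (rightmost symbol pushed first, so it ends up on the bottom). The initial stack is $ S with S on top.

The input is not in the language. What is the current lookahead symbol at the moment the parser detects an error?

id

     Stack              Input                Action
  1  $ S                false id false id $  expand S ::= false L A false
  2  $ false A L false  false id false id $  match false
  3  $ false A L        id false id $        expand L ::= epsilon
  4  $ false A          id false id $        expand A ::= id
  5  $ false id         id false id $        match id
  6  $ false            false id $           match false
  7  $                  id $                 error: stack empty but input remains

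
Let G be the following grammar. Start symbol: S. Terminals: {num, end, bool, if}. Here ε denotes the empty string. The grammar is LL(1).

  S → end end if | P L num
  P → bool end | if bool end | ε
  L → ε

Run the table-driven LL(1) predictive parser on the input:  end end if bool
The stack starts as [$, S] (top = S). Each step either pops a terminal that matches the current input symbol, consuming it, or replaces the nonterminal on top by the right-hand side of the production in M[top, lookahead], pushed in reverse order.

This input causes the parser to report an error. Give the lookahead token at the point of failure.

     Stack         Input              Action
  1  $ S           end end if bool $  expand S → end end if
  2  $ if end end  end end if bool $  match end
  3  $ if end      end if bool $      match end
  4  $ if          if bool $          match if
  5  $             bool $             error: stack empty but input remains

bool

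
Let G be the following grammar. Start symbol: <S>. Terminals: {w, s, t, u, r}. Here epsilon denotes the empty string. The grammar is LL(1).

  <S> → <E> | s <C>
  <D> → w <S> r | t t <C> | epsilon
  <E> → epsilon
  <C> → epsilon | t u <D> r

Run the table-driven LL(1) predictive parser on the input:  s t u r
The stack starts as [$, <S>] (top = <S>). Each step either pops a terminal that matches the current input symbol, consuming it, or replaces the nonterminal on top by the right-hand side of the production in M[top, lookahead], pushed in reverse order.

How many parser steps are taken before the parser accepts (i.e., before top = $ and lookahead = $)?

     Stack        Input      Action
  1  $ <S>        s t u r $  expand <S> → s <C>
  2  $ <C> s      s t u r $  match s
  3  $ <C>        t u r $    expand <C> → t u <D> r
  4  $ r <D> u t  t u r $    match t
  5  $ r <D> u    u r $      match u
  6  $ r <D>      r $        expand <D> → epsilon
  7  $ r          r $        match r
Accept reached after 7 steps.

7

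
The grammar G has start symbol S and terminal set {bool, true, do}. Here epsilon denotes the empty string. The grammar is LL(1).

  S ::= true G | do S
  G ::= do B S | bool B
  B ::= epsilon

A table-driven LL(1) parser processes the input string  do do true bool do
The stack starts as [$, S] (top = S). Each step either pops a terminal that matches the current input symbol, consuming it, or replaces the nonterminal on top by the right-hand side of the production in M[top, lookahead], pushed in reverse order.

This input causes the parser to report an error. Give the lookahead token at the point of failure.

step 1: stack=$ S  input=do do true bool do $  — expand S ::= do S
step 2: stack=$ S do  input=do do true bool do $  — match do
step 3: stack=$ S  input=do true bool do $  — expand S ::= do S
step 4: stack=$ S do  input=do true bool do $  — match do
step 5: stack=$ S  input=true bool do $  — expand S ::= true G
step 6: stack=$ G true  input=true bool do $  — match true
step 7: stack=$ G  input=bool do $  — expand G ::= bool B
step 8: stack=$ B bool  input=bool do $  — match bool
step 9: stack=$ B  input=do $  — expand B ::= epsilon
step 10: stack=$  input=do $  — error: stack empty but input remains

do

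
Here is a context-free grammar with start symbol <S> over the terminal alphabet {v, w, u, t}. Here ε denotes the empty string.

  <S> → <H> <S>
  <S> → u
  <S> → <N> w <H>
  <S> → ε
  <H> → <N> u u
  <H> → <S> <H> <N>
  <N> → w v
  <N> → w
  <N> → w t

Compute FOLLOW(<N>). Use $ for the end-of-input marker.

FIRST(<N>): from <N>→w v we get {w}; from <N>→w we get {w}; from <N>→w t we get {w}. So FIRST(<N>) = {w}.
FIRST(<S>): from <S>→<H> <S> we get {u, w}; from <S>→u we get {u}; from <S>→<N> w <H> we get {w}; from <S>→ε we get {ε}. So FIRST(<S>) = {ε, u, w}.
FIRST(<H>): from <H>→<N> u u we get {w}; from <H>→<S> <H> <N> we get {u, w}. So FIRST(<H>) = {u, w}.
FOLLOW(<S>) includes $ since <S> is the start symbol.
FOLLOW(<S>): in <S>→<H> <S>, the suffix after <S> is empty (adds nothing new); in <H>→<S> <H> <N>, <S> is followed by <H> <N> with FIRST {u, w}. Thus FOLLOW(<S>) = {$, u, w}.
FOLLOW(<H>): in <S>→<H> <S>, <H> is followed by <S> with FIRST {ε, u, w}; in <S>→<H> <S>, the suffix after <H> is nullable, so FOLLOW(<H>) ⊇ FOLLOW(<S>) = {$, u, w}; in <S>→<N> w <H>, the suffix after <H> is empty, so FOLLOW(<H>) ⊇ FOLLOW(<S>) = {$, u, w}; in <H>→<S> <H> <N>, <H> is followed by <N> with FIRST {w}. Thus FOLLOW(<H>) = {$, u, w}.
FOLLOW(<N>): in <S>→<N> w <H>, <N> is followed by w <H> with FIRST {w}; in <H>→<N> u u, <N> is followed by u u with FIRST {u}; in <H>→<S> <H> <N>, the suffix after <N> is empty, so FOLLOW(<N>) ⊇ FOLLOW(<H>) = {$, u, w}. Thus FOLLOW(<N>) = {$, u, w}.

{$, u, w}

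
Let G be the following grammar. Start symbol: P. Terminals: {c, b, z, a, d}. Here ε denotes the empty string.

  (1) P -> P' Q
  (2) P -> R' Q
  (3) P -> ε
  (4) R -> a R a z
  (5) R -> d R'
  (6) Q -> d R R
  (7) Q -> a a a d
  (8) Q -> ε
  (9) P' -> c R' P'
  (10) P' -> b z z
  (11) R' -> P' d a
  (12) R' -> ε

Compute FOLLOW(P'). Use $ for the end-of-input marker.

FIRST(R) = {a, d}
FIRST(Q) = {ε, a, d}
FIRST(P') = {b, c}
FIRST(R') = {ε, b, c}  (via P' d a)
FIRST(P) = {ε, a, b, c, d}  (via P' Q, R' Q)
FOLLOW(P) includes $ since P is the start symbol.
FOLLOW(P): P appears on no right-hand side. Thus FOLLOW(P) = {$}.
FOLLOW(Q): in P->P' Q, the suffix after Q is empty, so FOLLOW(Q) ⊇ FOLLOW(P) = {$}; in P->R' Q, the suffix after Q is empty, so FOLLOW(Q) ⊇ FOLLOW(P) = {$}. Thus FOLLOW(Q) = {$}.
FOLLOW(R): in R->a R a z, R is followed by a z with FIRST {a}; in Q->d R R (occurrence 1), R is followed by R with FIRST {a, d}; in Q->d R R (occurrence 2), the suffix after R is empty, so FOLLOW(R) ⊇ FOLLOW(Q) = {$}. Thus FOLLOW(R) = {$, a, d}.
FOLLOW(P'): in P->P' Q, P' is followed by Q with FIRST {ε, a, d}; in P->P' Q, the suffix after P' is nullable, so FOLLOW(P') ⊇ FOLLOW(P) = {$}; in P'->c R' P', the suffix after P' is empty (adds nothing new); in R'->P' d a, P' is followed by d a with FIRST {d}. Thus FOLLOW(P') = {$, a, d}.
FOLLOW(R'): in P->R' Q, R' is followed by Q with FIRST {ε, a, d}; in P->R' Q, the suffix after R' is nullable, so FOLLOW(R') ⊇ FOLLOW(P) = {$}; in R->d R', the suffix after R' is empty, so FOLLOW(R') ⊇ FOLLOW(R) = {$, a, d}; in P'->c R' P', R' is followed by P' with FIRST {b, c}. Thus FOLLOW(R') = {$, a, b, c, d}.

{$, a, d}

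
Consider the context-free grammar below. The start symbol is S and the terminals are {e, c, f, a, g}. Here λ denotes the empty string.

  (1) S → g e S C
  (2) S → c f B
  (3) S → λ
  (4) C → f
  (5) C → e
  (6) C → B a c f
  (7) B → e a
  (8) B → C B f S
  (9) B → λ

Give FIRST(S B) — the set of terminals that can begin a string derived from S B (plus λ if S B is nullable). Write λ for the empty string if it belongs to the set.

{λ, a, c, e, f, g}

FIRST(S) = {λ, c, g}
FIRST(C) = {a, e, f}  (via B a c f)
FIRST(B) = {λ, a, e, f}  (via C B f S)
FIRST(S B): take FIRST of each symbol in turn, carrying on past any symbol whose FIRST contains λ; result {λ, a, c, e, f, g}.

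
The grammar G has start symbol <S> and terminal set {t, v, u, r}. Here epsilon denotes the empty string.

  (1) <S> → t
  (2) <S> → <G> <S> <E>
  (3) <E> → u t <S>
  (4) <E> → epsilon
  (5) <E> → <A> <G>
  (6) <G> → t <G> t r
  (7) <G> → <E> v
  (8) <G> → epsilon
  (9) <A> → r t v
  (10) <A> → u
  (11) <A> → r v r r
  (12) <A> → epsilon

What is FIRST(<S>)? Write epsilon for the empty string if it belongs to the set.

FIRST(<A>) = {epsilon, r, u}
FIRST(<S>) = {r, t, u, v}  (via <G> <S> <E>)
FIRST(<E>) = {epsilon, r, t, u, v}  (via <A> <G>)
FIRST(<G>) = {epsilon, r, t, u, v}  (via <E> v)

{r, t, u, v}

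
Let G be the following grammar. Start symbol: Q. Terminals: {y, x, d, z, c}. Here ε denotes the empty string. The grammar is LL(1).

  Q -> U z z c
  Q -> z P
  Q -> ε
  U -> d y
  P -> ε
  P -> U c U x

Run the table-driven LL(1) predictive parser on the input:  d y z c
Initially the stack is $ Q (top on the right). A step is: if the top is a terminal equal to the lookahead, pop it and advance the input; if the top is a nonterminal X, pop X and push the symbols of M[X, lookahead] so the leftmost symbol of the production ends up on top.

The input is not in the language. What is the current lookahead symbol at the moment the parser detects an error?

c

step 1: stack=$ Q  input=d y z c $  — expand Q -> U z z c
step 2: stack=$ c z z U  input=d y z c $  — expand U -> d y
step 3: stack=$ c z z y d  input=d y z c $  — match d
step 4: stack=$ c z z y  input=y z c $  — match y
step 5: stack=$ c z z  input=z c $  — match z
step 6: stack=$ c z  input=c $  — error: top is terminal z but lookahead is c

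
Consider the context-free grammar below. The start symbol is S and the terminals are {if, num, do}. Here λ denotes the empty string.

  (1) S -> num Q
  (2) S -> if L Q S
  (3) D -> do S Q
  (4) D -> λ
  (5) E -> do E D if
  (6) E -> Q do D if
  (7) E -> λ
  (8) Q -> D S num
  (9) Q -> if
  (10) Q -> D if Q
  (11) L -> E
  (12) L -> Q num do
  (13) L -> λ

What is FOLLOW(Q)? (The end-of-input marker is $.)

{$, do, if, num}

FIRST(S): from S->num Q we get {num}; from S->if L Q S we get {if}. So FIRST(S) = {if, num}.
FIRST(D): from D->do S Q we get {do}; from D->λ we get {λ}. So FIRST(D) = {λ, do}.
FIRST(Q): from Q->D S num we get {do, if, num}; from Q->if we get {if}; from Q->D if Q we get {do, if}. So FIRST(Q) = {do, if, num}.
FIRST(E): from E->do E D if we get {do}; from E->Q do D if we get {do, if, num}; from E->λ we get {λ}. So FIRST(E) = {λ, do, if, num}.
FIRST(L): from L->E we get {λ, do, if, num}; from L->Q num do we get {do, if, num}; from L->λ we get {λ}. So FIRST(L) = {λ, do, if, num}.
FOLLOW(S) includes $ since S is the start symbol.
FOLLOW(S): in S->if L Q S, the suffix after S is empty (adds nothing new); in D->do S Q, S is followed by Q with FIRST {do, if, num}; in Q->D S num, S is followed by num with FIRST {num}. Thus FOLLOW(S) = {$, do, if, num}.
FOLLOW(D): in E->do E D if, D is followed by if with FIRST {if}; in E->Q do D if, D is followed by if with FIRST {if}; in Q->D S num, D is followed by S num with FIRST {if, num}; in Q->D if Q, D is followed by if Q with FIRST {if}. Thus FOLLOW(D) = {if, num}.
FOLLOW(Q): in S->num Q, the suffix after Q is empty, so FOLLOW(Q) ⊇ FOLLOW(S) = {$, do, if, num}; in S->if L Q S, Q is followed by S with FIRST {if, num}; in D->do S Q, the suffix after Q is empty, so FOLLOW(Q) ⊇ FOLLOW(D) = {if, num}; in E->Q do D if, Q is followed by do D if with FIRST {do}; in Q->D if Q, the suffix after Q is empty (adds nothing new); in L->Q num do, Q is followed by num do with FIRST {num}. Thus FOLLOW(Q) = {$, do, if, num}.
FOLLOW(L): in S->if L Q S, L is followed by Q S with FIRST {do, if, num}. Thus FOLLOW(L) = {do, if, num}.
FOLLOW(E): in E->do E D if, E is followed by D if with FIRST {do, if}; in L->E, the suffix after E is empty, so FOLLOW(E) ⊇ FOLLOW(L) = {do, if, num}. Thus FOLLOW(E) = {do, if, num}.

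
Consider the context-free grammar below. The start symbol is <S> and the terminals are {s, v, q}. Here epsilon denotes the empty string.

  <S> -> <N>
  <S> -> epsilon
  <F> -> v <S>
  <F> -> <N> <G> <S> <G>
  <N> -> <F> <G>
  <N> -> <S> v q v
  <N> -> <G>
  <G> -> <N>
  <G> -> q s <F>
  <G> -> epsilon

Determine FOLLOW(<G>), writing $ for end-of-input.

FIRST(<S>): from <S>-><N> we get {epsilon, q, v}; from <S>->epsilon we get {epsilon}. So FIRST(<S>) = {epsilon, q, v}.
FIRST(<F>): from <F>->v <S> we get {v}; from <F>-><N> <G> <S> <G> we get {epsilon, q, v}. So FIRST(<F>) = {epsilon, q, v}.
FIRST(<N>): from <N>-><F> <G> we get {epsilon, q, v}; from <N>-><S> v q v we get {q, v}; from <N>-><G> we get {epsilon, q, v}. So FIRST(<N>) = {epsilon, q, v}.
FIRST(<G>): from <G>-><N> we get {epsilon, q, v}; from <G>->q s <F> we get {q}; from <G>->epsilon we get {epsilon}. So FIRST(<G>) = {epsilon, q, v}.
FOLLOW(<S>) includes $ since <S> is the start symbol.
FOLLOW(<S>): in <F>->v <S>, the suffix after <S> is empty, so FOLLOW(<S>) ⊇ FOLLOW(<F>) = {$, q, v}; in <F>-><N> <G> <S> <G>, <S> is followed by <G> with FIRST {epsilon, q, v}; in <F>-><N> <G> <S> <G>, the suffix after <S> is nullable, so FOLLOW(<S>) ⊇ FOLLOW(<F>) = {$, q, v}; in <N>-><S> v q v, <S> is followed by v q v with FIRST {v}. Thus FOLLOW(<S>) = {$, q, v}.
FOLLOW(<F>): in <N>-><F> <G>, <F> is followed by <G> with FIRST {epsilon, q, v}; in <N>-><F> <G>, the suffix after <F> is nullable, so FOLLOW(<F>) ⊇ FOLLOW(<N>) = {$, q, v}; in <G>->q s <F>, the suffix after <F> is empty, so FOLLOW(<F>) ⊇ FOLLOW(<G>) = {$, q, v}. Thus FOLLOW(<F>) = {$, q, v}.
FOLLOW(<N>): in <S>-><N>, the suffix after <N> is empty, so FOLLOW(<N>) ⊇ FOLLOW(<S>) = {$, q, v}; in <F>-><N> <G> <S> <G>, <N> is followed by <G> <S> <G> with FIRST {epsilon, q, v}; in <F>-><N> <G> <S> <G>, the suffix after <N> is nullable, so FOLLOW(<N>) ⊇ FOLLOW(<F>) = {$, q, v}; in <G>-><N>, the suffix after <N> is empty, so FOLLOW(<N>) ⊇ FOLLOW(<G>) = {$, q, v}. Thus FOLLOW(<N>) = {$, q, v}.
FOLLOW(<G>): in <F>-><N> <G> <S> <G> (occurrence 1), <G> is followed by <S> <G> with FIRST {epsilon, q, v}; in <F>-><N> <G> <S> <G> (occurrence 1), the suffix after <G> is nullable, so FOLLOW(<G>) ⊇ FOLLOW(<F>) = {$, q, v}; in <F>-><N> <G> <S> <G> (occurrence 2), the suffix after <G> is empty, so FOLLOW(<G>) ⊇ FOLLOW(<F>) = {$, q, v}; in <N>-><F> <G>, the suffix after <G> is empty, so FOLLOW(<G>) ⊇ FOLLOW(<N>) = {$, q, v}; in <N>-><G>, the suffix after <G> is empty, so FOLLOW(<G>) ⊇ FOLLOW(<N>) = {$, q, v}. Thus FOLLOW(<G>) = {$, q, v}.

{$, q, v}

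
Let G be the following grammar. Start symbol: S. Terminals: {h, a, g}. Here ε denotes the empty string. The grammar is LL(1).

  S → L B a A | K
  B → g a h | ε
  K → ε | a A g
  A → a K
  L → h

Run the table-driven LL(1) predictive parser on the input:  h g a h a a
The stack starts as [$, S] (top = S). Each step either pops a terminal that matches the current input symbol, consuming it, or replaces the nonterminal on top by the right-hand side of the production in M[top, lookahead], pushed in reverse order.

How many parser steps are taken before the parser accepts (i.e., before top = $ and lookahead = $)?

      Stack        Input          Action
   1  $ S          h g a h a a $  expand S → L B a A
   2  $ A a B L    h g a h a a $  expand L → h
   3  $ A a B h    h g a h a a $  match h
   4  $ A a B      g a h a a $    expand B → g a h
   5  $ A a h a g  g a h a a $    match g
   6  $ A a h a    a h a a $      match a
   7  $ A a h      h a a $        match h
   8  $ A a        a a $          match a
   9  $ A          a $            expand A → a K
  10  $ K a        a $            match a
  11  $ K          $              expand K → ε
Accept reached after 11 steps.

11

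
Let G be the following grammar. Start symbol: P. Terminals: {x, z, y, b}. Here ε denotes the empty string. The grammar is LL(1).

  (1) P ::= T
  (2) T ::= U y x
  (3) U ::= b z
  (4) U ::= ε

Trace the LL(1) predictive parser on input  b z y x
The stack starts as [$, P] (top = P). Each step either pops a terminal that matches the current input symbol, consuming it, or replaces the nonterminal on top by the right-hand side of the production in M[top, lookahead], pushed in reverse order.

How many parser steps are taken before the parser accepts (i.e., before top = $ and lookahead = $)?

step 1: stack=$ P  input=b z y x $  — expand P ::= T
step 2: stack=$ T  input=b z y x $  — expand T ::= U y x
step 3: stack=$ x y U  input=b z y x $  — expand U ::= b z
step 4: stack=$ x y z b  input=b z y x $  — match b
step 5: stack=$ x y z  input=z y x $  — match z
step 6: stack=$ x y  input=y x $  — match y
step 7: stack=$ x  input=x $  — match x
Accept reached after 7 steps.

7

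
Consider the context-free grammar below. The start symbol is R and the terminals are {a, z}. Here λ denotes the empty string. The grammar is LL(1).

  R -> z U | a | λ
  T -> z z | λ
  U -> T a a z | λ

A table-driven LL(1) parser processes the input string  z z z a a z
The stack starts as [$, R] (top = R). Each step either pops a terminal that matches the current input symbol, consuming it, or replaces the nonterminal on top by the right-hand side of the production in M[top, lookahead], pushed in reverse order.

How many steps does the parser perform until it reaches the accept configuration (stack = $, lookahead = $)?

     Stack        Input          Action
  1  $ R          z z z a a z $  expand R -> z U
  2  $ U z        z z z a a z $  match z
  3  $ U          z z a a z $    expand U -> T a a z
  4  $ z a a T    z z a a z $    expand T -> z z
  5  $ z a a z z  z z a a z $    match z
  6  $ z a a z    z a a z $      match z
  7  $ z a a      a a z $        match a
  8  $ z a        a z $          match a
  9  $ z          z $            match z
Accept reached after 9 steps.

9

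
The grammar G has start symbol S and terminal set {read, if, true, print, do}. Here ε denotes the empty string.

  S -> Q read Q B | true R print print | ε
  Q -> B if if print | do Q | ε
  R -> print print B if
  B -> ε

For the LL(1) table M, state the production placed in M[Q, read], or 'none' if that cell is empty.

FIRST(R) = {print}
FIRST(B) = {ε}
FIRST(Q) = {ε, do, if}  (via B if if print)
FIRST(S) = {ε, do, if, read, true}  (via Q read Q B)
FOLLOW(S) includes $ since S is the start symbol.
FOLLOW(S): S appears on no right-hand side. Thus FOLLOW(S) = {$}.
FOLLOW(Q): in S->Q read Q B (occurrence 1), Q is followed by read Q B with FIRST {read}; in S->Q read Q B (occurrence 2), Q is followed by B with FIRST {ε}; in S->Q read Q B (occurrence 2), the suffix after Q is nullable, so FOLLOW(Q) ⊇ FOLLOW(S) = {$}; in Q->do Q, the suffix after Q is empty (adds nothing new). Thus FOLLOW(Q) = {$, read}.
For Q -> B if if print: FIRST(B if if print) = {if}, so it goes in M[Q, t] for t ∈ {if}.
For Q -> do Q: FIRST(do Q) = {do}, so it goes in M[Q, t] for t ∈ {do}.
For Q -> ε: FIRST(ε) = {ε}, so it goes in M[Q, t] for t ∈ {}; since ε ∈ FIRST, also for every t ∈ FOLLOW(Q) = {$, read}.

Q -> ε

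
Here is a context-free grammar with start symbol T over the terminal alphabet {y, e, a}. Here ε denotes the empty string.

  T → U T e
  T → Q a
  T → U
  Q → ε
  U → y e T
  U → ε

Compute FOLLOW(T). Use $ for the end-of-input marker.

{$, a, e, y}

FIRST(Q) = {ε}
FIRST(U) = {ε, y}
FIRST(T) = {ε, a, e, y}  (via U T e, Q a, U)
FOLLOW(T) includes $ since T is the start symbol.
FOLLOW(Q): in T→Q a, Q is followed by a with FIRST {a}. Thus FOLLOW(Q) = {a}.
FOLLOW(T): in T→U T e, T is followed by e with FIRST {e}; in U→y e T, the suffix after T is empty, so FOLLOW(T) ⊇ FOLLOW(U) = {$, a, e, y}. Thus FOLLOW(T) = {$, a, e, y}.
FOLLOW(U): in T→U T e, U is followed by T e with FIRST {a, e, y}; in T→U, the suffix after U is empty, so FOLLOW(U) ⊇ FOLLOW(T) = {$, a, e, y}. Thus FOLLOW(U) = {$, a, e, y}.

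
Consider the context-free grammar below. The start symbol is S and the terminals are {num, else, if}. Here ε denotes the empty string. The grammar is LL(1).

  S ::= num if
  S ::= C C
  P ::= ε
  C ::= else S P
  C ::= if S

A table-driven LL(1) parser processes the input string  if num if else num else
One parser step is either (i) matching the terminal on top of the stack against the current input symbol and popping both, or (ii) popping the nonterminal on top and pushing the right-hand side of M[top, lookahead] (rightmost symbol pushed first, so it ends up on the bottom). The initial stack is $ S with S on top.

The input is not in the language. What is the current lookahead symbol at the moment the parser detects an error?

else

step 1: stack=$ S  input=if num if else num else $  — expand S ::= C C
step 2: stack=$ C C  input=if num if else num else $  — expand C ::= if S
step 3: stack=$ C S if  input=if num if else num else $  — match if
step 4: stack=$ C S  input=num if else num else $  — expand S ::= num if
step 5: stack=$ C if num  input=num if else num else $  — match num
step 6: stack=$ C if  input=if else num else $  — match if
step 7: stack=$ C  input=else num else $  — expand C ::= else S P
step 8: stack=$ P S else  input=else num else $  — match else
step 9: stack=$ P S  input=num else $  — expand S ::= num if
step 10: stack=$ P if num  input=num else $  — match num
step 11: stack=$ P if  input=else $  — error: top is terminal if but lookahead is else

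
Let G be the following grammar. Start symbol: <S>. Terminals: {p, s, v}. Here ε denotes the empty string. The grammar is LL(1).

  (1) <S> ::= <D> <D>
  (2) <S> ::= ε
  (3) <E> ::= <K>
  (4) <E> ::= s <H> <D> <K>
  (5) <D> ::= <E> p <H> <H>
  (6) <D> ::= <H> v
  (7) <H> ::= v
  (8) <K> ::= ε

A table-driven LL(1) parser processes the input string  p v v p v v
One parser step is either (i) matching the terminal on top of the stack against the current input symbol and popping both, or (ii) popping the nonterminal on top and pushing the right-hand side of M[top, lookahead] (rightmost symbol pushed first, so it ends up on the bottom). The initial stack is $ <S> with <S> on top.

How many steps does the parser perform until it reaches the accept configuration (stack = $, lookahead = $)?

17

      Stack                Input          Action
   1  $ <S>                p v v p v v $  expand <S> ::= <D> <D>
   2  $ <D> <D>            p v v p v v $  expand <D> ::= <E> p <H> <H>
   3  $ <D> <H> <H> p <E>  p v v p v v $  expand <E> ::= <K>
   4  $ <D> <H> <H> p <K>  p v v p v v $  expand <K> ::= ε
   5  $ <D> <H> <H> p      p v v p v v $  match p
   6  $ <D> <H> <H>        v v p v v $    expand <H> ::= v
   7  $ <D> <H> v          v v p v v $    match v
   8  $ <D> <H>            v p v v $      expand <H> ::= v
   9  $ <D> v              v p v v $      match v
  10  $ <D>                p v v $        expand <D> ::= <E> p <H> <H>
  11  $ <H> <H> p <E>      p v v $        expand <E> ::= <K>
  12  $ <H> <H> p <K>      p v v $        expand <K> ::= ε
  13  $ <H> <H> p          p v v $        match p
  14  $ <H> <H>            v v $          expand <H> ::= v
  15  $ <H> v              v v $          match v
  16  $ <H>                v $            expand <H> ::= v
  17  $ v                  v $            match v
Accept reached after 17 steps.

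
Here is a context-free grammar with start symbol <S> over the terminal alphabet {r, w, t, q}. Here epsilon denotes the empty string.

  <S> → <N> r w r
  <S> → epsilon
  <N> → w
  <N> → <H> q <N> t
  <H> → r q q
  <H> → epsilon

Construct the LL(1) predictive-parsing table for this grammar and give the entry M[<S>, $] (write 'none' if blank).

<S> → epsilon

FIRST(<H>) = {epsilon, r}
FIRST(<N>) = {q, r, w}  (via <H> q <N> t)
FIRST(<S>) = {epsilon, q, r, w}  (via <N> r w r)
FOLLOW(<S>) includes $ since <S> is the start symbol.
FOLLOW(<S>): <S> appears on no right-hand side. Thus FOLLOW(<S>) = {$}.
For <S> → <N> r w r: FIRST(<N> r w r) = {q, r, w}, so it goes in M[<S>, t] for t ∈ {q, r, w}.
For <S> → epsilon: FIRST(epsilon) = {epsilon}, so it goes in M[<S>, t] for t ∈ {}; since epsilon ∈ FIRST, also for every t ∈ FOLLOW(<S>) = {$}.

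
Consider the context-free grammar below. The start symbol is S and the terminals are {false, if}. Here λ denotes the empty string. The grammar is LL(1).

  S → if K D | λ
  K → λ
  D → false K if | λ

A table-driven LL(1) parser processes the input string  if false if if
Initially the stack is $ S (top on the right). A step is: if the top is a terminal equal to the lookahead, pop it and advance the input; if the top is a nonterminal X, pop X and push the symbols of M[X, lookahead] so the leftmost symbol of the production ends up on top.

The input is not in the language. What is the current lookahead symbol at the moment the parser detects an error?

if

step 1: stack=$ S  input=if false if if $  — expand S → if K D
step 2: stack=$ D K if  input=if false if if $  — match if
step 3: stack=$ D K  input=false if if $  — expand K → λ
step 4: stack=$ D  input=false if if $  — expand D → false K if
step 5: stack=$ if K false  input=false if if $  — match false
step 6: stack=$ if K  input=if if $  — expand K → λ
step 7: stack=$ if  input=if if $  — match if
step 8: stack=$  input=if $  — error: stack empty but input remains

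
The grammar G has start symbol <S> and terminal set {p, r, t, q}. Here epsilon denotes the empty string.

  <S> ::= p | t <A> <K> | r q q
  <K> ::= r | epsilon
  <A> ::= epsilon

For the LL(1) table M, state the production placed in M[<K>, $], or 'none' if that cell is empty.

<K> ::= epsilon

FIRST(<S>): from <S>::=p we get {p}; from <S>::=t <A> <K> we get {t}; from <S>::=r q q we get {r}. So FIRST(<S>) = {p, r, t}.
FIRST(<K>): from <K>::=r we get {r}; from <K>::=epsilon we get {epsilon}. So FIRST(<K>) = {epsilon, r}.
FIRST(<A>): from <A>::=epsilon we get {epsilon}. So FIRST(<A>) = {epsilon}.
FOLLOW(<S>) includes $ since <S> is the start symbol.
FOLLOW(<S>): <S> appears on no right-hand side. Thus FOLLOW(<S>) = {$}.
FOLLOW(<K>): in <S>::=t <A> <K>, the suffix after <K> is empty, so FOLLOW(<K>) ⊇ FOLLOW(<S>) = {$}. Thus FOLLOW(<K>) = {$}.
For <K> ::= r: FIRST(r) = {r}, so it goes in M[<K>, t] for t ∈ {r}.
For <K> ::= epsilon: FIRST(epsilon) = {epsilon}, so it goes in M[<K>, t] for t ∈ {}; since epsilon ∈ FIRST, also for every t ∈ FOLLOW(<K>) = {$}.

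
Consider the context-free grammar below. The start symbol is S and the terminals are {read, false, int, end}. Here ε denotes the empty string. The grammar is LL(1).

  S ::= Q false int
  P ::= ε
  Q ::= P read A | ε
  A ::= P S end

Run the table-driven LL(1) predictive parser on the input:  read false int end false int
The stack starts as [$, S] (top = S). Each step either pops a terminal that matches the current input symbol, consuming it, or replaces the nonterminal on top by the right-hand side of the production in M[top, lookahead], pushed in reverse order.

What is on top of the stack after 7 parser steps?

Q

step 1: stack=$ S  input=read false int end false int $  — expand S ::= Q false int
step 2: stack=$ int false Q  input=read false int end false int $  — expand Q ::= P read A
step 3: stack=$ int false A read P  input=read false int end false int $  — expand P ::= ε
step 4: stack=$ int false A read  input=read false int end false int $  — match read
step 5: stack=$ int false A  input=false int end false int $  — expand A ::= P S end
step 6: stack=$ int false end S P  input=false int end false int $  — expand P ::= ε
step 7: stack=$ int false end S  input=false int end false int $  — expand S ::= Q false int
Stack after step 7: $ int false end int false Q (top = Q).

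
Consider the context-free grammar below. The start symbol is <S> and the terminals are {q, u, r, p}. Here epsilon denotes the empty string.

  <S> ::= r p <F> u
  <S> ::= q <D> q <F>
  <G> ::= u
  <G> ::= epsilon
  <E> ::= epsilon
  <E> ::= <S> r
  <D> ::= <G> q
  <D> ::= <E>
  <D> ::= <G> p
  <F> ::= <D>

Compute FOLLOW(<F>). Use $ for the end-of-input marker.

{$, r, u}

FIRST(<S>) = {q, r}
FIRST(<G>) = {epsilon, u}
FIRST(<E>) = {epsilon, q, r}  (via <S> r)
FIRST(<D>) = {epsilon, p, q, r, u}  (via <G> q, <E>, <G> p)
FIRST(<F>) = {epsilon, p, q, r, u}  (via <D>)
FOLLOW(<S>) includes $ since <S> is the start symbol.
FOLLOW(<S>): in <E>::=<S> r, <S> is followed by r with FIRST {r}. Thus FOLLOW(<S>) = {$, r}.
FOLLOW(<G>): in <D>::=<G> q, <G> is followed by q with FIRST {q}; in <D>::=<G> p, <G> is followed by p with FIRST {p}. Thus FOLLOW(<G>) = {p, q}.
FOLLOW(<F>): in <S>::=r p <F> u, <F> is followed by u with FIRST {u}; in <S>::=q <D> q <F>, the suffix after <F> is empty, so FOLLOW(<F>) ⊇ FOLLOW(<S>) = {$, r}. Thus FOLLOW(<F>) = {$, r, u}.
FOLLOW(<D>): in <S>::=q <D> q <F>, <D> is followed by q <F> with FIRST {q}; in <F>::=<D>, the suffix after <D> is empty, so FOLLOW(<D>) ⊇ FOLLOW(<F>) = {$, r, u}. Thus FOLLOW(<D>) = {$, q, r, u}.
FOLLOW(<E>): in <D>::=<E>, the suffix after <E> is empty, so FOLLOW(<E>) ⊇ FOLLOW(<D>) = {$, q, r, u}. Thus FOLLOW(<E>) = {$, q, r, u}.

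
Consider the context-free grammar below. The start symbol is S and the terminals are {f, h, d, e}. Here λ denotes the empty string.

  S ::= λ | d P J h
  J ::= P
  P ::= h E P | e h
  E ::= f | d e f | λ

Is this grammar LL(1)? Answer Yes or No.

Yes

FIRST(S) = {λ, d}
FIRST(J) = {e, h}
FIRST(P) = {e, h}
FIRST(E) = {λ, d, f}
FOLLOW(S) = {$}
FOLLOW(J) = {h}
FOLLOW(P) = {e, h}
FOLLOW(E) = {e, h}
Each cell of M receives at most one production.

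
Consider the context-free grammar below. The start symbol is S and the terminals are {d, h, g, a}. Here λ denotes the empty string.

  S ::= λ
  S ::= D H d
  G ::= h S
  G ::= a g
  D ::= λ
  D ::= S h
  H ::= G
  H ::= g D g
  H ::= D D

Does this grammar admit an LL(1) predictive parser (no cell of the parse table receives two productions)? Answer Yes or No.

No

FIRST(S) = {λ, a, d, g, h}
FIRST(G) = {a, h}
FIRST(D) = {λ, a, d, g, h}
FIRST(H) = {λ, a, d, g, h}
FOLLOW(S) = {$, d, h}
FOLLOW(G) = {d}
FOLLOW(D) = {a, d, g, h}
FOLLOW(H) = {d}
Cell M[D, a] receives both D ::= λ and D ::= S h — the grammar is not LL(1).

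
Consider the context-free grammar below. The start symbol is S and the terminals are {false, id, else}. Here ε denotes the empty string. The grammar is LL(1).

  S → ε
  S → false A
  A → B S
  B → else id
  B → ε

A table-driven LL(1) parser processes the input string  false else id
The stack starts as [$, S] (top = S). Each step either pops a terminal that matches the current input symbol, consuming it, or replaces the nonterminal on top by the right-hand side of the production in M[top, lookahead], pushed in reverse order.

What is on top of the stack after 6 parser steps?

     Stack        Input            Action
  1  $ S          false else id $  expand S → false A
  2  $ A false    false else id $  match false
  3  $ A          else id $        expand A → B S
  4  $ S B        else id $        expand B → else id
  5  $ S id else  else id $        match else
  6  $ S id       id $             match id
Stack after step 6: $ S (top = S).

S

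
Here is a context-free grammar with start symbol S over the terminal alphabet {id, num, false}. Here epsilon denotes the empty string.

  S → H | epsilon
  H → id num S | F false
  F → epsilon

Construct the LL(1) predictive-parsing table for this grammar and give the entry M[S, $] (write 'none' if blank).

FIRST(F): from F→epsilon we get {epsilon}. So FIRST(F) = {epsilon}.
FIRST(H): from H→id num S we get {id}; from H→F false we get {false}. So FIRST(H) = {false, id}.
FIRST(S): from S→H we get {false, id}; from S→epsilon we get {epsilon}. So FIRST(S) = {epsilon, false, id}.
FOLLOW(S) includes $ since S is the start symbol.
FOLLOW(S): in H→id num S, the suffix after S is empty, so FOLLOW(S) ⊇ FOLLOW(H) = {$}. Thus FOLLOW(S) = {$}.
FOLLOW(H): in S→H, the suffix after H is empty, so FOLLOW(H) ⊇ FOLLOW(S) = {$}. Thus FOLLOW(H) = {$}.
For S → H: FIRST(H) = {false, id}, so it goes in M[S, t] for t ∈ {false, id}.
For S → epsilon: FIRST(epsilon) = {epsilon}, so it goes in M[S, t] for t ∈ {}; since epsilon ∈ FIRST, also for every t ∈ FOLLOW(S) = {$}.

S → epsilon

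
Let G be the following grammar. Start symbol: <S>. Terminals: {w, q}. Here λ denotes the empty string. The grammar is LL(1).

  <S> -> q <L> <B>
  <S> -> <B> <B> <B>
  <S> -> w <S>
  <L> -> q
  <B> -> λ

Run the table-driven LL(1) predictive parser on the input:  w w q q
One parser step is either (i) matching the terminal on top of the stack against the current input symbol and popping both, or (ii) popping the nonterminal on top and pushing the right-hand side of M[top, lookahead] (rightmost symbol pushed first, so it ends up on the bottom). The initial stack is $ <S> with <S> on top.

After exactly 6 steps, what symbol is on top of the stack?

<L>

step 1: stack=$ <S>  input=w w q q $  — expand <S> -> w <S>
step 2: stack=$ <S> w  input=w w q q $  — match w
step 3: stack=$ <S>  input=w q q $  — expand <S> -> w <S>
step 4: stack=$ <S> w  input=w q q $  — match w
step 5: stack=$ <S>  input=q q $  — expand <S> -> q <L> <B>
step 6: stack=$ <B> <L> q  input=q q $  — match q
Stack after step 6: $ <B> <L> (top = <L>).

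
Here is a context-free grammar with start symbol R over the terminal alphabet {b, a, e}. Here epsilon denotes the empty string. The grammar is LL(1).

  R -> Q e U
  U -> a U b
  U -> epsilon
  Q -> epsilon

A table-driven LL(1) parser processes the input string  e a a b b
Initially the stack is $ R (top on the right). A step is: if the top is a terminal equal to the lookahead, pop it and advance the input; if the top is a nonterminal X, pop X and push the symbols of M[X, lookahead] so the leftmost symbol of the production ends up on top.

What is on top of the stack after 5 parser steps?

U

step 1: stack=$ R  input=e a a b b $  — expand R -> Q e U
step 2: stack=$ U e Q  input=e a a b b $  — expand Q -> epsilon
step 3: stack=$ U e  input=e a a b b $  — match e
step 4: stack=$ U  input=a a b b $  — expand U -> a U b
step 5: stack=$ b U a  input=a a b b $  — match a
Stack after step 5: $ b U (top = U).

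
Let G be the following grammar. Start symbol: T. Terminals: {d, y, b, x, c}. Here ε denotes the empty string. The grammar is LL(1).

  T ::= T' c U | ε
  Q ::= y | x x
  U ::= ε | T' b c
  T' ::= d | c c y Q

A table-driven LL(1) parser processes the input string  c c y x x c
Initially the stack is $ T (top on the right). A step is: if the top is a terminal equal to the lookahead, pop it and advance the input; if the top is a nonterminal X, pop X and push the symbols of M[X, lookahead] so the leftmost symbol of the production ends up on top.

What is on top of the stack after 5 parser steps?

Q

step 1: stack=$ T  input=c c y x x c $  — expand T ::= T' c U
step 2: stack=$ U c T'  input=c c y x x c $  — expand T' ::= c c y Q
step 3: stack=$ U c Q y c c  input=c c y x x c $  — match c
step 4: stack=$ U c Q y c  input=c y x x c $  — match c
step 5: stack=$ U c Q y  input=y x x c $  — match y
Stack after step 5: $ U c Q (top = Q).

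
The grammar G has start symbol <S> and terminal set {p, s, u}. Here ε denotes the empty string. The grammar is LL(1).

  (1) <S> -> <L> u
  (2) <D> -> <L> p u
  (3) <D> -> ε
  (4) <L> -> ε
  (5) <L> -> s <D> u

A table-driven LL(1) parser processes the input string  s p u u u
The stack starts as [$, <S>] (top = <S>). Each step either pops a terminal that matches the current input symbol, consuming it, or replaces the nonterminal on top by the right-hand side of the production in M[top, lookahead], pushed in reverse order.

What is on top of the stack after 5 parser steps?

p

step 1: stack=$ <S>  input=s p u u u $  — expand <S> -> <L> u
step 2: stack=$ u <L>  input=s p u u u $  — expand <L> -> s <D> u
step 3: stack=$ u u <D> s  input=s p u u u $  — match s
step 4: stack=$ u u <D>  input=p u u u $  — expand <D> -> <L> p u
step 5: stack=$ u u u p <L>  input=p u u u $  — expand <L> -> ε
Stack after step 5: $ u u u p (top = p).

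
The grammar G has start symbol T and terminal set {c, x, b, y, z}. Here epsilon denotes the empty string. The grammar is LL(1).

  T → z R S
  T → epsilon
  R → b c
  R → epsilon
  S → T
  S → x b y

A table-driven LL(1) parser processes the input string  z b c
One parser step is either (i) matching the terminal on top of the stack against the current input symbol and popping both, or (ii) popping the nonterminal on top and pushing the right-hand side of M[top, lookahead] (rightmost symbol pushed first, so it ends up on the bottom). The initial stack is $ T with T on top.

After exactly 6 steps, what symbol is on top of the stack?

step 1: stack=$ T  input=z b c $  — expand T → z R S
step 2: stack=$ S R z  input=z b c $  — match z
step 3: stack=$ S R  input=b c $  — expand R → b c
step 4: stack=$ S c b  input=b c $  — match b
step 5: stack=$ S c  input=c $  — match c
step 6: stack=$ S  input=$  — expand S → T
Stack after step 6: $ T (top = T).

T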